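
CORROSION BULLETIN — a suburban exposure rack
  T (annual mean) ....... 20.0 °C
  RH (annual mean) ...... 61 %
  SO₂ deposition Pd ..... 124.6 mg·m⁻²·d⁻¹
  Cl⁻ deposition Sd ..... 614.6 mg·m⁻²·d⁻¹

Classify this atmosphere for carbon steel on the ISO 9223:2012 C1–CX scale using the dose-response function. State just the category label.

carbon steel: T>10 °C ⇒ hinge -0.054·(20.0−10) = -0.5400
  SO₂ term: 1.77·124.6^0.52·exp(0.02·61-0.5400) = 42.95
  Sd branch = 0.102·Sd^0.62·e^(0.033·RH+0.04·T) = 91.03 μm/a
  sum: 42.95 + 91.03 → r_corr = 134 μm/a
134 μm/a falls in (80, 200] for carbon steel → category C5

C5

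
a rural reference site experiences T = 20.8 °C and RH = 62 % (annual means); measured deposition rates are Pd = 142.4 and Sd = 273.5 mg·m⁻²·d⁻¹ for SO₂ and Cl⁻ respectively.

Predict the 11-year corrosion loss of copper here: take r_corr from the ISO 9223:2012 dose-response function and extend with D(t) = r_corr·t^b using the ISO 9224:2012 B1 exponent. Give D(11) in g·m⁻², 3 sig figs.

D(11) = 67.4 g·m⁻²

copper: f(T) = -0.080·(T−10) [T>10 °C] = -0.8640
  SO₂ term: 0.0053·142.4^0.26·exp(0.059·62-0.8640) = 0.3145
  Sd branch = 0.01025·Sd^0.27·e^(0.036·RH+0.049·T) = 1.204 μm/a
  r_corr = 0.3145 + 1.204 = 1.519 μm/a
ISO 9224: D(t) = r_corr · t^b with b = 0.667 (copper, B1)
  D(11) = 1.519 × 11^0.667 = 1.519 × 4.95 = 7.517 μm
  Mass loss = 7.517 μm × 8.96 g/cm³ = 67.36 g·m⁻²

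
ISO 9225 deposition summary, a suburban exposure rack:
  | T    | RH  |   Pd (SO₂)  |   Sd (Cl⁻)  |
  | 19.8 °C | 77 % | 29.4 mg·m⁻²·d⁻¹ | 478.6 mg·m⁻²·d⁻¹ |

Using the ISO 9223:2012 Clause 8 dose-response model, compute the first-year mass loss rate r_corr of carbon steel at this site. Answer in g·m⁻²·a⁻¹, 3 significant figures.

carbon steel: temperature factor f = -0.054·(9.8) = -0.5292
  sulphur-dioxide contribution → 28.22 μm/a
  chloride contribution → 131.1 μm/a
  total first-year rate 159.3 μm/a
Convert to mass loss: 159.3 μm/a × 7.85 g/cm³ = 1251 g·m⁻²·a⁻¹

r_corr = 1.25e+03 g·m⁻²·a⁻¹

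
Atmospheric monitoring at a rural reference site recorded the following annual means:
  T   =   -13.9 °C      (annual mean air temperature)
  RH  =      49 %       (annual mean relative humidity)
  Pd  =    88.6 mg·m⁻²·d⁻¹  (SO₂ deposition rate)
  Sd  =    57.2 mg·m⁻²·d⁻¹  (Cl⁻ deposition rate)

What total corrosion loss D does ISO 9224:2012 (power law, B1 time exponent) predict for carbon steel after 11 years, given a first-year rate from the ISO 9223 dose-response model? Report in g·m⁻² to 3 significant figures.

carbon steel: T≤10 °C ⇒ hinge +0.150·(-13.9−10) = -3.5850
  sulphur-dioxide contribution → 1.347 μm/a
  chloride contribution → 3.622 μm/a
  ⇒ r_corr(carbon steel) = 4.969 μm/a
Power-law: D(11) = r_corr · 11^0.523
  D(11) = 4.969 × 11^0.523 = 4.969 × 3.505 = 17.41 μm
  Mass loss = 17.41 μm × 7.85 g/cm³ = 136.7 g·m⁻²

D(11) = 137 g·m⁻²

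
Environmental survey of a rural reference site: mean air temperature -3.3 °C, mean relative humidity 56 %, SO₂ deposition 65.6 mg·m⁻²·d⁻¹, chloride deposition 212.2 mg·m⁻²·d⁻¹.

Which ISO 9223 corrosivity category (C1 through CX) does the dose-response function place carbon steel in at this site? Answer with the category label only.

C2

carbon steel: f(T) = +0.150·(T−10) [T≤10 °C] = -1.9950
  Pd branch = 1.77·Pd^0.52·e^(0.02·RH+f) = 6.498 μm/a
  Cl⁻ term: 0.102·212.2^0.62·exp(0.033·56+0.04·-3.3) = 15.72
  sum: 6.498 + 15.72 → r_corr = 22.22 μm/a
22.2 μm/a falls in (1.3, 25] for carbon steel → category C2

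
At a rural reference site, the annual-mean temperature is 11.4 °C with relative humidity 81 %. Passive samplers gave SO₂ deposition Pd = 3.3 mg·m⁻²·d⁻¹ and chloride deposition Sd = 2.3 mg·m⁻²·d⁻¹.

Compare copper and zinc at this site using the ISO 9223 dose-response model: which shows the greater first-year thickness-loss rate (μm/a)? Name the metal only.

copper: T>10 °C ⇒ hinge -0.080·(11.4−10) = -0.1120
  SO₂ term: 0.0053·3.3^0.26·exp(0.059·81-0.1120) = 0.769
  Cl⁻ term: 0.01025·2.3^0.27·exp(0.036·81+0.049·11.4) = 0.4144
  sum: 0.769 + 0.4144 → r_corr = 1.183 μm/a
zinc: T>10 °C ⇒ hinge -0.071·(11.4−10) = -0.0994
  Pd branch = 0.0129·Pd^0.44·e^(0.046·RH+f) = 0.8199 μm/a
  Sd branch = 0.0175·Sd^0.57·e^(0.008·RH+0.085·T) = 0.1417 μm/a
  sum: 0.8199 + 0.1417 → r_corr = 0.9616 μm/a
Ordering by μm/a: copper (1.18) > zinc (0.962)

copper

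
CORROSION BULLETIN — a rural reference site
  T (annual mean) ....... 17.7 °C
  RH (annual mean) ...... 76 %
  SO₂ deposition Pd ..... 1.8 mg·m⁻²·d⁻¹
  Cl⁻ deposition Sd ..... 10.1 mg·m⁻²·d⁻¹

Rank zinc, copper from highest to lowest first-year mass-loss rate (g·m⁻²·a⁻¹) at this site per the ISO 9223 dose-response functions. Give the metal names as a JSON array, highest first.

zinc: temperature factor f = -0.071·(7.7) = -0.5467
  Pd branch = 0.0129·Pd^0.44·e^(0.046·RH+f) = 0.319 μm/a
  Sd branch = 0.0175·Sd^0.57·e^(0.008·RH+0.085·T) = 0.5407 μm/a
  r_corr = 0.319 + 0.5407 = 0.8597 μm/a
  mass loss = 0.8597 μm/a × 7.14 g/cm³ = 6.138 g·m⁻²·a⁻¹
copper: f(T) = -0.080·(T−10) [T>10 °C] = -0.6160
  Pd branch = 0.0053·Pd^0.26·e^(0.059·RH+f) = 0.2955 μm/a
  Cl⁻ term: 0.01025·10.1^0.27·exp(0.036·76+0.049·17.7) = 0.7027
  r_corr = 0.2955 + 0.7027 = 0.9982 μm/a
  mass loss = 0.9982 μm/a × 8.96 g/cm³ = 8.944 g·m⁻²·a⁻¹
Ordering by g·m⁻²·a⁻¹: copper (8.94) > zinc (6.14)

["copper", "zinc"]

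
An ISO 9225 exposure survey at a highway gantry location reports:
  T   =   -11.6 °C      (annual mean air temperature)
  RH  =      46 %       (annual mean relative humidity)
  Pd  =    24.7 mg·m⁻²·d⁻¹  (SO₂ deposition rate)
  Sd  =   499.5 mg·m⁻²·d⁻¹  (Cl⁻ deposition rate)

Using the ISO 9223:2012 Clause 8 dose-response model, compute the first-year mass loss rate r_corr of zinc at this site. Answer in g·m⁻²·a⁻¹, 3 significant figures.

zinc: temperature factor f = +0.038·(-21.6) = -0.8208
  SO₂ term: 0.0129·24.7^0.44·exp(0.046·46-0.8208) = 0.1931
  Sd branch = 0.0175·Sd^0.57·e^(0.008·RH+0.085·T) = 0.3257 μm/a
  sum: 0.1931 + 0.3257 → r_corr = 0.5188 μm/a
Convert to mass loss: 0.5188 μm/a × 7.14 g/cm³ = 3.704 g·m⁻²·a⁻¹

r_corr = 3.70 g·m⁻²·a⁻¹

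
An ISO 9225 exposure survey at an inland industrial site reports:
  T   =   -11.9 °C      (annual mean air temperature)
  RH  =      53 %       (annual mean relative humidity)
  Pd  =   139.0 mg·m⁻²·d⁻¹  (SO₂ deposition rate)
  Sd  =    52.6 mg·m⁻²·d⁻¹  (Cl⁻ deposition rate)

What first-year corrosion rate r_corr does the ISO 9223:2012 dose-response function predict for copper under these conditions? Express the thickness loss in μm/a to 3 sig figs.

copper: T≤10 °C ⇒ hinge +0.126·(-11.9−10) = -2.7594
  Pd branch = 0.0053·Pd^0.26·e^(0.059·RH+f) = 0.02761 μm/a
  Sd branch = 0.01025·Sd^0.27·e^(0.036·RH+0.049·T) = 0.1124 μm/a
  sum: 0.02761 + 0.1124 → r_corr = 0.14 μm/a

r_corr = 0.140 μm/a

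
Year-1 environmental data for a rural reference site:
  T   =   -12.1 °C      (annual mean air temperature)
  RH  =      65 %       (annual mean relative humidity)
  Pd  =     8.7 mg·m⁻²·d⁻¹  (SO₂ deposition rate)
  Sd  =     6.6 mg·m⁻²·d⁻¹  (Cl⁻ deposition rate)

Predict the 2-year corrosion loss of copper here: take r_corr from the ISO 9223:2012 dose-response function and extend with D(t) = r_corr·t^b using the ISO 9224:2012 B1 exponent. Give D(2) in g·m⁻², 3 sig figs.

D(2) = 1.77 g·m⁻²

copper: temperature factor f = +0.126·(-22.1) = -2.7846
  SO₂ term: 0.0053·8.7^0.26·exp(0.059·65-2.7846) = 0.02659
  Sd branch = 0.01025·Sd^0.27·e^(0.036·RH+0.049·T) = 0.09789 μm/a
  sum: 0.02659 + 0.09789 → r_corr = 0.1245 μm/a
ISO 9224: D(t) = r_corr · t^b with b = 0.667 (copper, B1)
  D(2) = 0.1245 × 2^0.667 = 0.1245 × 1.588 = 0.1977 μm
  Mass loss = 0.1977 μm × 8.96 g/cm³ = 1.771 g·m⁻²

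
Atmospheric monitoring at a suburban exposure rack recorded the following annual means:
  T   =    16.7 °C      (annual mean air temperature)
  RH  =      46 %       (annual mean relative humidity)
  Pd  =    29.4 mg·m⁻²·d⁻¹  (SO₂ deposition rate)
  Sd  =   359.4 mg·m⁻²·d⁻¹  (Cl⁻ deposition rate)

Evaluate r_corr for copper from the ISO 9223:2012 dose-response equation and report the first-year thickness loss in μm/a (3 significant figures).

copper: T>10 °C ⇒ hinge -0.080·(16.7−10) = -0.5360
  sulphur-dioxide contribution → 0.1127 μm/a
  chloride contribution → 0.5961 μm/a
  total first-year rate 0.7088 μm/a

r_corr = 0.709 μm/a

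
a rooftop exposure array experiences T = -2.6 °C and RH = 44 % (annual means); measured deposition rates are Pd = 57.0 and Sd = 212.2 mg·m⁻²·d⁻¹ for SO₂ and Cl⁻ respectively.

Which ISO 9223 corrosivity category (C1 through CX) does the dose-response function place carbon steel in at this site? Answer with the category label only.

C2

carbon steel: f(T) = +0.150·(T−10) [T≤10 °C] = -1.8900
  sulphur-dioxide contribution → 5.277 μm/a
  chloride contribution → 10.88 μm/a
  ⇒ r_corr(carbon steel) = 16.16 μm/a
ISO 9223 Table 2 (carbon steel): 1.3 < 16.2 ≤ 25 μm/a ⇒ C2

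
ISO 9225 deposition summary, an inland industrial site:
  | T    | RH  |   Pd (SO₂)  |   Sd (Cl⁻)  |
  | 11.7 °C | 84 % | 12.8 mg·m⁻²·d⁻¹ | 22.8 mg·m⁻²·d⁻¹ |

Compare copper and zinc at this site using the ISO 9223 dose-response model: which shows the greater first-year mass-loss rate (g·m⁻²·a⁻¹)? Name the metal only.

copper

copper: temperature factor f = -0.080·(1.7) = -0.1360
  sulphur-dioxide contribution → 1.275 μm/a
  chloride contribution → 0.8703 μm/a
  ⇒ r_corr(copper) = 2.145 μm/a
  mass loss = 2.145 μm/a × 8.96 g/cm³ = 19.22 g·m⁻²·a⁻¹
zinc: temperature factor f = -0.071·(1.7) = -0.1207
  sulphur-dioxide contribution → 1.673 μm/a
  chloride contribution → 0.5506 μm/a
  ⇒ r_corr(zinc) = 2.223 μm/a
  mass loss = 2.223 μm/a × 7.14 g/cm³ = 15.88 g·m⁻²·a⁻¹
Ordering by g·m⁻²·a⁻¹: copper (19.2) > zinc (15.9)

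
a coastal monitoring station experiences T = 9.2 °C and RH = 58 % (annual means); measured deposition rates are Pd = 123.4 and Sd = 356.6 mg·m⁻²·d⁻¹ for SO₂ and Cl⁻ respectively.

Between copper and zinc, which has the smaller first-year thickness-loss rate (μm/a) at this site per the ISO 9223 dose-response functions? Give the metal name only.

copper

copper: T≤10 °C ⇒ hinge +0.126·(9.2−10) = -0.1008
  sulphur-dioxide contribution → 0.5133 μm/a
  chloride contribution → 0.6345 μm/a
  total first-year rate 1.148 μm/a
zinc: temperature factor f = +0.038·(-0.8) = -0.0304
  sulphur-dioxide contribution → 1.501 μm/a
  chloride contribution → 1.733 μm/a
  ⇒ r_corr(zinc) = 3.234 μm/a
Ordering by μm/a: zinc (3.23) > copper (1.15)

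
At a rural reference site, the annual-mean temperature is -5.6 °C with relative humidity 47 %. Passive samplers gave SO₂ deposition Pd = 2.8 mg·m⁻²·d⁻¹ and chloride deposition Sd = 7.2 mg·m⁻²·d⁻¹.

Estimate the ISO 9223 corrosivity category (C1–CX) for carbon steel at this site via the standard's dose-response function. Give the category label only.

carbon steel: T≤10 °C ⇒ hinge +0.150·(-5.6−10) = -2.3400
  SO₂ term: 1.77·2.8^0.52·exp(0.02·47-2.3400) = 0.7456
  Cl⁻ term: 0.102·7.2^0.62·exp(0.033·47+0.04·-5.6) = 1.308
  r_corr = 0.7456 + 1.308 = 2.053 μm/a
ISO 9223 Table 2 (carbon steel): 1.3 < 2.05 ≤ 25 μm/a ⇒ C2

C2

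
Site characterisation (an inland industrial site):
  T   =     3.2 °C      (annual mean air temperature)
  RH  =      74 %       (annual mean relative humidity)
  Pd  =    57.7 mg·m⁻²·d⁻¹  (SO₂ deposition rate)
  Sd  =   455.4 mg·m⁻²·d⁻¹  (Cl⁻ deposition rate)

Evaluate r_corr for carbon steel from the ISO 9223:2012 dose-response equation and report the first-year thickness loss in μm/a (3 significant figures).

r_corr = 82.4 μm/a

carbon steel: T≤10 °C ⇒ hinge +0.150·(3.2−10) = -1.0200
  Pd branch = 1.77·Pd^0.52·e^(0.02·RH+f) = 23.1 μm/a
  Cl⁻ term: 0.102·455.4^0.62·exp(0.033·74+0.04·3.2) = 59.28
  r_corr = 23.1 + 59.28 = 82.38 μm/a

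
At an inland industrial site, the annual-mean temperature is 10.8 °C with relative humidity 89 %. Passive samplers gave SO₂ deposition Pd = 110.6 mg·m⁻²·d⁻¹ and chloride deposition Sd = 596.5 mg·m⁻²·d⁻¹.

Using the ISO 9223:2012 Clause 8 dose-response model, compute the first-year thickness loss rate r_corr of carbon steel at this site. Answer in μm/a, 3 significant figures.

carbon steel: temperature factor f = -0.054·(0.8) = -0.0432
  Pd branch = 1.77·Pd^0.52·e^(0.02·RH+f) = 116.1 μm/a
  Sd branch = 0.102·Sd^0.62·e^(0.033·RH+0.04·T) = 155.8 μm/a
  r_corr = 116.1 + 155.8 = 272 μm/a

r_corr = 272 μm/a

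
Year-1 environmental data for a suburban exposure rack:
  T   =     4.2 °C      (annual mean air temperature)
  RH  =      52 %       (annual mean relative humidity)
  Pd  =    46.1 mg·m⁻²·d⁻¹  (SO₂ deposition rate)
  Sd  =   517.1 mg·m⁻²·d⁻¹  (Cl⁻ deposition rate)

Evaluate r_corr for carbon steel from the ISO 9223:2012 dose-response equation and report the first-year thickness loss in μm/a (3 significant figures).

r_corr = 47.7 μm/a

carbon steel: f(T) = +0.150·(T−10) [T≤10 °C] = -0.8700
  Pd branch = 1.77·Pd^0.52·e^(0.02·RH+f) = 15.38 μm/a
  Cl⁻ term: 0.102·517.1^0.62·exp(0.033·52+0.04·4.2) = 32.3
  r_corr = 15.38 + 32.3 = 47.68 μm/a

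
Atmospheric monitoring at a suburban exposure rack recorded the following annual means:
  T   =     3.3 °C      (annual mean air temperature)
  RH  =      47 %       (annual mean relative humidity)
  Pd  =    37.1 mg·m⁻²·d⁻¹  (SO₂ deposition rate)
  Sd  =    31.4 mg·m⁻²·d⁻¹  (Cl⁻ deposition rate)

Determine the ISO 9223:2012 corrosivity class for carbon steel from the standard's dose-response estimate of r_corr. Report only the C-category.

carbon steel: T≤10 °C ⇒ hinge +0.150·(3.3−10) = -1.0050
  Pd branch = 1.77·Pd^0.52·e^(0.02·RH+f) = 10.86 μm/a
  Sd branch = 0.102·Sd^0.62·e^(0.033·RH+0.04·T) = 4.652 μm/a
  sum: 10.86 + 4.652 → r_corr = 15.51 μm/a
Category bounds: 1.3…25 μm/a bracket r_corr ⇒ C2

C2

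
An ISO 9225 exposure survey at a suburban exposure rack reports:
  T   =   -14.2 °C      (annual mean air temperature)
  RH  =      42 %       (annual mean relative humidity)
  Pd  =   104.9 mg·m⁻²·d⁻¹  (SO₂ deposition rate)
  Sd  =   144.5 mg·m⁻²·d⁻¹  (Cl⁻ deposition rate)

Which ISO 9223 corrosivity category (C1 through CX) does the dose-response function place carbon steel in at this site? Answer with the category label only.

C2

carbon steel: temperature factor f = +0.150·(-24.2) = -3.6300
  Pd branch = 1.77·Pd^0.52·e^(0.02·RH+f) = 1.222 μm/a
  Cl⁻ term: 0.102·144.5^0.62·exp(0.033·42+0.04·-14.2) = 5.046
  r_corr = 1.222 + 5.046 = 6.268 μm/a
ISO 9223 Table 2 (carbon steel): 1.3 < 6.27 ≤ 25 μm/a ⇒ C2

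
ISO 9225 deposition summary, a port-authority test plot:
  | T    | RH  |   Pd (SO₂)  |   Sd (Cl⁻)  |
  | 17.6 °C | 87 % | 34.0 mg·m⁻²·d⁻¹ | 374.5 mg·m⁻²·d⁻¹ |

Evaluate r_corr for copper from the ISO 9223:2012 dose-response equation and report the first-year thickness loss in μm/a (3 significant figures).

copper: temperature factor f = -0.080·(7.6) = -0.6080
  SO₂ term: 0.0053·34.0^0.26·exp(0.059·87-0.6080) = 1.224
  Cl⁻ term: 0.01025·374.5^0.27·exp(0.036·87+0.049·17.6) = 2.756
  sum: 1.224 + 2.756 → r_corr = 3.98 μm/a

r_corr = 3.98 μm/a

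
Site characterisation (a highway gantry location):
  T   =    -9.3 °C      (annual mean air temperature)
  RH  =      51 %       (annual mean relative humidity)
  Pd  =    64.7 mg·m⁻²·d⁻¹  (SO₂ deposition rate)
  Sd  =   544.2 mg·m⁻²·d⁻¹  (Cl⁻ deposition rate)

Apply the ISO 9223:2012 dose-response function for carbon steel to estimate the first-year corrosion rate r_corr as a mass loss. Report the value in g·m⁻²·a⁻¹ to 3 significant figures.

r_corr = 166 g·m⁻²·a⁻¹

carbon steel: temperature factor f = +0.150·(-19.3) = -2.8950
  sulphur-dioxide contribution → 2.373 μm/a
  chloride contribution → 18.8 μm/a
  ⇒ r_corr(carbon steel) = 21.17 μm/a
Convert to mass loss: 21.17 μm/a × 7.85 g/cm³ = 166.2 g·m⁻²·a⁻¹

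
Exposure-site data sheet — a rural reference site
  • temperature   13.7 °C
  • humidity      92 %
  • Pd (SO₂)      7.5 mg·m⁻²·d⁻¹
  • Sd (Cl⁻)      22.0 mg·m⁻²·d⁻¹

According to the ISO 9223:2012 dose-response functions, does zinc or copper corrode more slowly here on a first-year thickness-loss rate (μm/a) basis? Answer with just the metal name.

zinc

zinc: temperature factor f = -0.071·(3.7) = -0.2627
  SO₂ term: 0.0129·7.5^0.44·exp(0.046·92-0.2627) = 1.658
  Sd branch = 0.0175·Sd^0.57·e^(0.008·RH+0.085·T) = 0.6817 μm/a
  r_corr = 1.658 + 0.6817 = 2.339 μm/a
copper: temperature factor f = -0.080·(3.7) = -0.2960
  Pd branch = 0.0053·Pd^0.26·e^(0.059·RH+f) = 1.516 μm/a
  Sd branch = 0.01025·Sd^0.27·e^(0.036·RH+0.049·T) = 1.268 μm/a
  sum: 1.516 + 1.268 → r_corr = 2.784 μm/a
Ordering by μm/a: copper (2.78) > zinc (2.34)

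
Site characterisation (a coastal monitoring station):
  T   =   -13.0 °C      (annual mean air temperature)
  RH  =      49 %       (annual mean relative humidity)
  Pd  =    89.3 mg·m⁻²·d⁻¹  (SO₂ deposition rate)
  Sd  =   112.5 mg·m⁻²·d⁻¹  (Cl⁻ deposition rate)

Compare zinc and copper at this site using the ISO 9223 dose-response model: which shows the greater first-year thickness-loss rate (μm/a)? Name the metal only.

zinc

zinc: f(T) = +0.038·(T−10) [T≤10 °C] = -0.8740
  sulphur-dioxide contribution → 0.3701 μm/a
  chloride contribution → 0.1266 μm/a
  total first-year rate 0.4967 μm/a
copper: T≤10 °C ⇒ hinge +0.126·(-13.0−10) = -2.8980
  sulphur-dioxide contribution → 0.01692 μm/a
  chloride contribution → 0.1132 μm/a
  total first-year rate 0.1302 μm/a
Ordering by μm/a: zinc (0.497) > copper (0.13)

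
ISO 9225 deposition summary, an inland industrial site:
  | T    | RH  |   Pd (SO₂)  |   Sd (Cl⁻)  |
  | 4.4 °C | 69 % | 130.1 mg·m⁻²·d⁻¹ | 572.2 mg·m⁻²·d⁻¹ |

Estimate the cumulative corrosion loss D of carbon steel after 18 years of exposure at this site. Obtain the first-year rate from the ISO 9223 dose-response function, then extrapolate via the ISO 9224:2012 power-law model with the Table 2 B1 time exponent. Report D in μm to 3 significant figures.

carbon steel: temperature factor f = +0.150·(-5.6) = -0.8400
  SO₂ term: 1.77·130.1^0.52·exp(0.02·69-0.8400) = 38.19
  Sd branch = 0.102·Sd^0.62·e^(0.033·RH+0.04·T) = 60.76 μm/a
  r_corr = 38.19 + 60.76 = 98.95 μm/a
Long-term exponent b (ISO 9224 Table 2, B1) = 0.523
  D(18) = 98.95 × 18^0.523 = 98.95 × 4.534 = 448.6 μm

D(18) = 449 μm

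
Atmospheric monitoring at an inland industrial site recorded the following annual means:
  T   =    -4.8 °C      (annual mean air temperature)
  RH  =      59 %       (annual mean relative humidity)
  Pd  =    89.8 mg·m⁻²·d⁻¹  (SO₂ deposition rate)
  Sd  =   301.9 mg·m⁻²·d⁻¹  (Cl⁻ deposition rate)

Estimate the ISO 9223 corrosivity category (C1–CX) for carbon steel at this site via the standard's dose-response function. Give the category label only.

C3

carbon steel: temperature factor f = +0.150·(-14.8) = -2.2200
  SO₂ term: 1.77·89.8^0.52·exp(0.02·59-2.2200) = 6.487
  Cl⁻ term: 0.102·301.9^0.62·exp(0.033·59+0.04·-4.8) = 20.34
  sum: 6.487 + 20.34 → r_corr = 26.82 μm/a
26.8 μm/a falls in (25, 50] for carbon steel → category C3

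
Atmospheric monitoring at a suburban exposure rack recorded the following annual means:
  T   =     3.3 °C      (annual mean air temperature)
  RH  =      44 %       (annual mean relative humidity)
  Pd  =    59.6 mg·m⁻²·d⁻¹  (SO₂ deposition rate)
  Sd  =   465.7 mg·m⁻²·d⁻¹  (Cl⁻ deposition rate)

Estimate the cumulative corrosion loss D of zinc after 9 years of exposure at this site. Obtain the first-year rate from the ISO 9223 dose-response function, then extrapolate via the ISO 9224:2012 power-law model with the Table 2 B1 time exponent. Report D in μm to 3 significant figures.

D(9) = 9.25 μm

zinc: temperature factor f = +0.038·(-6.7) = -0.2546
  SO₂ term: 0.0129·59.6^0.44·exp(0.046·44-0.2546) = 0.4572
  Cl⁻ term: 0.0175·465.7^0.57·exp(0.008·44+0.085·3.3) = 1.093
  r_corr = 0.4572 + 1.093 = 1.55 μm/a
ISO 9224: D(t) = r_corr · t^b with b = 0.813 (zinc, B1)
  D(9) = 1.55 × 9^0.813 = 1.55 × 5.968 = 9.25 μm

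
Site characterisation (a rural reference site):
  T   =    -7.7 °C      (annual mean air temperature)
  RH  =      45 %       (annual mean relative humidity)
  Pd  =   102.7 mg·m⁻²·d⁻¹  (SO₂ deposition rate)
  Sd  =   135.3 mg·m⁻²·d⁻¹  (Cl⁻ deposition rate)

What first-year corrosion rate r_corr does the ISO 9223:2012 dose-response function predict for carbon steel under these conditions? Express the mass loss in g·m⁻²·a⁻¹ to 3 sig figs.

carbon steel: f(T) = +0.150·(T−10) [T≤10 °C] = -2.6550
  Pd branch = 1.77·Pd^0.52·e^(0.02·RH+f) = 3.403 μm/a
  Cl⁻ term: 0.102·135.3^0.62·exp(0.033·45+0.04·-7.7) = 6.937
  r_corr = 3.403 + 6.937 = 10.34 μm/a
Convert to mass loss: 10.34 μm/a × 7.85 g/cm³ = 81.17 g·m⁻²·a⁻¹

r_corr = 81.2 g·m⁻²·a⁻¹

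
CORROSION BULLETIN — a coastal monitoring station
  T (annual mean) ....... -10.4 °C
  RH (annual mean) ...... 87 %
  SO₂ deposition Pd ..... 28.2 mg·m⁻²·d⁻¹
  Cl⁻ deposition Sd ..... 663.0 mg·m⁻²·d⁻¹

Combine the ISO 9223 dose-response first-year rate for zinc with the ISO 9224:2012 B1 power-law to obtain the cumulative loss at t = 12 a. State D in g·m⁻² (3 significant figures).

zinc: T≤10 °C ⇒ hinge +0.038·(-10.4−10) = -0.7752
  sulphur-dioxide contribution → 1.413 μm/a
  chloride contribution → 0.5884 μm/a
  ⇒ r_corr(zinc) = 2.001 μm/a
ISO 9224: D(t) = r_corr · t^b with b = 0.813 (zinc, B1)
  D(12) = 2.001 × 12^0.813 = 2.001 × 7.54 = 15.09 μm
  Mass loss = 15.09 μm × 7.14 g/cm³ = 107.7 g·m⁻²

D(12) = 108 g·m⁻²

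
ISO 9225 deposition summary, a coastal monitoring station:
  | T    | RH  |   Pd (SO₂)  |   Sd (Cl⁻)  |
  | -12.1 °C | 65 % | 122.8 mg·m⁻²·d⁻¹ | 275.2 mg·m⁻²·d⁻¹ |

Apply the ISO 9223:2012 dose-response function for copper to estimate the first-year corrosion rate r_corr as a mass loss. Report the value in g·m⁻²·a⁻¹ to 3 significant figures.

r_corr = 2.88 g·m⁻²·a⁻¹

copper: T≤10 °C ⇒ hinge +0.126·(-12.1−10) = -2.7846
  SO₂ term: 0.0053·122.8^0.26·exp(0.059·65-2.7846) = 0.05292
  Sd branch = 0.01025·Sd^0.27·e^(0.036·RH+0.049·T) = 0.268 μm/a
  r_corr = 0.05292 + 0.268 = 0.321 μm/a
Convert to mass loss: 0.321 μm/a × 8.96 g/cm³ = 2.876 g·m⁻²·a⁻¹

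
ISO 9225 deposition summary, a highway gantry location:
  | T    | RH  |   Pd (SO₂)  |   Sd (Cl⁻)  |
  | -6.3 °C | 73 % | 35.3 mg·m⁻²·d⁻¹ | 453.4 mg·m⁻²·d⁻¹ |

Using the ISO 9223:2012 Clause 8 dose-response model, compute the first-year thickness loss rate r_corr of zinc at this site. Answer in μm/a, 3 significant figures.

zinc: T≤10 °C ⇒ hinge +0.038·(-6.3−10) = -0.6194
  sulphur-dioxide contribution → 0.9571 μm/a
  chloride contribution → 0.6002 μm/a
  ⇒ r_corr(zinc) = 1.557 μm/a

r_corr = 1.56 μm/a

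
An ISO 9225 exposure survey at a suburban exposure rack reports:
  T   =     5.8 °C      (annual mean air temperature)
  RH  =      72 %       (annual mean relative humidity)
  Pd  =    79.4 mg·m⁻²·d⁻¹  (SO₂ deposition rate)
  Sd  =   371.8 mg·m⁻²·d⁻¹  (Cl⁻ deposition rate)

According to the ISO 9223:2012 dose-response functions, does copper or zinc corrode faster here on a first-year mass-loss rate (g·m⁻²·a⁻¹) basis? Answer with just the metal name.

zinc

copper: T≤10 °C ⇒ hinge +0.126·(5.8−10) = -0.5292
  Pd branch = 0.0053·Pd^0.26·e^(0.059·RH+f) = 0.6812 μm/a
  Sd branch = 0.01025·Sd^0.27·e^(0.036·RH+0.049·T) = 0.8991 μm/a
  sum: 0.6812 + 0.8991 → r_corr = 1.58 μm/a
  mass loss = 1.58 μm/a × 8.96 g/cm³ = 14.16 g·m⁻²·a⁻¹
zinc: temperature factor f = +0.038·(-4.2) = -0.1596
  SO₂ term: 0.0129·79.4^0.44·exp(0.046·72-0.1596) = 2.068
  Sd branch = 0.0175·Sd^0.57·e^(0.008·RH+0.085·T) = 1.487 μm/a
  sum: 2.068 + 1.487 → r_corr = 3.555 μm/a
  mass loss = 3.555 μm/a × 7.14 g/cm³ = 25.39 g·m⁻²·a⁻¹
Ordering by g·m⁻²·a⁻¹: zinc (25.4) > copper (14.2)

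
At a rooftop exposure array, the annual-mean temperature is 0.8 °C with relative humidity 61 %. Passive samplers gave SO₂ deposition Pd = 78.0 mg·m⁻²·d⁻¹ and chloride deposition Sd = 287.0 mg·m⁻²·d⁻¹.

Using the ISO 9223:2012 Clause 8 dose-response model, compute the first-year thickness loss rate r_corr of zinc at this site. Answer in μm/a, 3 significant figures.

r_corr = 1.79 μm/a

zinc: f(T) = +0.038·(T−10) [T≤10 °C] = -0.3496
  Pd branch = 0.0129·Pd^0.44·e^(0.046·RH+f) = 1.023 μm/a
  Sd branch = 0.0175·Sd^0.57·e^(0.008·RH+0.085·T) = 0.7682 μm/a
  sum: 1.023 + 0.7682 → r_corr = 1.791 μm/a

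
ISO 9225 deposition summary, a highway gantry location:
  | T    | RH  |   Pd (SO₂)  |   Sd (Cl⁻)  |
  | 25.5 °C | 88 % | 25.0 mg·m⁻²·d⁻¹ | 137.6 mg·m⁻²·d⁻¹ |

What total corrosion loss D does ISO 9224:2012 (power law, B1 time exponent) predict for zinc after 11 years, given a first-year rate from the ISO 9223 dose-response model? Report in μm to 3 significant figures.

D(11) = 43.1 μm

zinc: temperature factor f = -0.071·(15.5) = -1.1005
  Pd branch = 0.0129·Pd^0.44·e^(0.046·RH+f) = 1.013 μm/a
  Cl⁻ term: 0.0175·137.6^0.57·exp(0.008·88+0.085·25.5) = 5.118
  r_corr = 1.013 + 5.118 = 6.132 μm/a
ISO 9224: D(t) = r_corr · t^b with b = 0.813 (zinc, B1)
  D(11) = 6.132 × 11^0.813 = 6.132 × 7.025 = 43.08 μm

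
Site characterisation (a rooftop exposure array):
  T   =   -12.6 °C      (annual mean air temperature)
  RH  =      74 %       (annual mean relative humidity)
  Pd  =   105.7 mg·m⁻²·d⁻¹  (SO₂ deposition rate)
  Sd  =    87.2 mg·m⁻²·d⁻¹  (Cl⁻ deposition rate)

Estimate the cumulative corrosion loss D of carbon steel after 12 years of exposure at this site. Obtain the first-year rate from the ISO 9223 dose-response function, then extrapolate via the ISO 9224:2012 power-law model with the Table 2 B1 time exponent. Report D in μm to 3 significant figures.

D(12) = 52.3 μm

carbon steel: T≤10 °C ⇒ hinge +0.150·(-12.6−10) = -3.3900
  Pd branch = 1.77·Pd^0.52·e^(0.02·RH+f) = 2.958 μm/a
  Sd branch = 0.102·Sd^0.62·e^(0.033·RH+0.04·T) = 11.31 μm/a
  sum: 2.958 + 11.31 → r_corr = 14.27 μm/a
ISO 9224: D(t) = r_corr · t^b with b = 0.523 (carbon steel, B1)
  D(12) = 14.27 × 12^0.523 = 14.27 × 3.668 = 52.33 μm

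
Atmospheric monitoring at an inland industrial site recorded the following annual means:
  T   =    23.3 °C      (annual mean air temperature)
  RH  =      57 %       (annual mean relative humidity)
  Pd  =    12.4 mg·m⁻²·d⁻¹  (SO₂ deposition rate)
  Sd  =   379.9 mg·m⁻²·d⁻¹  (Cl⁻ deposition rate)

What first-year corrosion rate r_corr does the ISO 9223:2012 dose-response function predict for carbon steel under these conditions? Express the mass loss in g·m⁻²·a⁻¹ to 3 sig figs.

r_corr = 609 g·m⁻²·a⁻¹

carbon steel: T>10 °C ⇒ hinge -0.054·(23.3−10) = -0.7182
  SO₂ term: 1.77·12.4^0.52·exp(0.02·57-0.7182) = 9.994
  Cl⁻ term: 0.102·379.9^0.62·exp(0.033·57+0.04·23.3) = 67.56
  r_corr = 9.994 + 67.56 = 77.55 μm/a
Convert to mass loss: 77.55 μm/a × 7.85 g/cm³ = 608.8 g·m⁻²·a⁻¹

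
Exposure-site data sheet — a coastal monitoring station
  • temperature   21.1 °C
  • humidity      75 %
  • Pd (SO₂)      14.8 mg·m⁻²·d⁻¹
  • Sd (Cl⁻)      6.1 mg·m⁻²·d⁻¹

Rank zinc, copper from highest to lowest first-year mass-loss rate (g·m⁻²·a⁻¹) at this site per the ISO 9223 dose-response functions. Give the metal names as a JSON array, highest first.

zinc: temperature factor f = -0.071·(11.1) = -0.7881
  sulphur-dioxide contribution → 0.6047 μm/a
  chloride contribution → 0.5372 μm/a
  total first-year rate 1.142 μm/a
  mass loss = 1.142 μm/a × 7.14 g/cm³ = 8.154 g·m⁻²·a⁻¹
copper: T>10 °C ⇒ hinge -0.080·(21.1−10) = -0.8880
  sulphur-dioxide contribution → 0.367 μm/a
  chloride contribution → 0.6988 μm/a
  ⇒ r_corr(copper) = 1.066 μm/a
  mass loss = 1.066 μm/a × 8.96 g/cm³ = 9.55 g·m⁻²·a⁻¹
Ordering by g·m⁻²·a⁻¹: copper (9.55) > zinc (8.15)

["copper", "zinc"]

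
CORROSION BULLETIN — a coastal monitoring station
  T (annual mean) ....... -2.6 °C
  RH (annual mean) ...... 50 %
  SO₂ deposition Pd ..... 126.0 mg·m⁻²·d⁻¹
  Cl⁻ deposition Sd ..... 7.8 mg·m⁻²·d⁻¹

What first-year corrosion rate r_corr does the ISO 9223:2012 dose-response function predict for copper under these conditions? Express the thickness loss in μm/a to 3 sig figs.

r_corr = 0.168 μm/a

copper: temperature factor f = +0.126·(-12.6) = -1.5876
  Pd branch = 0.0053·Pd^0.26·e^(0.059·RH+f) = 0.07279 μm/a
  Cl⁻ term: 0.01025·7.8^0.27·exp(0.036·50+0.049·-2.6) = 0.09506
  sum: 0.07279 + 0.09506 → r_corr = 0.1678 μm/a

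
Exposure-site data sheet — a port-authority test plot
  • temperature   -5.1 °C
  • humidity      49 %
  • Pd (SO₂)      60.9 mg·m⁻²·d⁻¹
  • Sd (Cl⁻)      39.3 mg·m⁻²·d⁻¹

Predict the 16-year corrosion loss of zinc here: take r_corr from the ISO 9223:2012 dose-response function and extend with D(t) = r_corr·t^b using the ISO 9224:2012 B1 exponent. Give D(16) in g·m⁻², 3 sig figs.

zinc: T≤10 °C ⇒ hinge +0.038·(-5.1−10) = -0.5738
  Pd branch = 0.0129·Pd^0.44·e^(0.046·RH+f) = 0.4222 μm/a
  Sd branch = 0.0175·Sd^0.57·e^(0.008·RH+0.085·T) = 0.1361 μm/a
  r_corr = 0.4222 + 0.1361 = 0.5583 μm/a
Long-term exponent b (ISO 9224 Table 2, B1) = 0.813
  D(16) = 0.5583 × 16^0.813 = 0.5583 × 9.527 = 5.319 μm
  Mass loss = 5.319 μm × 7.14 g/cm³ = 37.98 g·m⁻²

D(16) = 38.0 g·m⁻²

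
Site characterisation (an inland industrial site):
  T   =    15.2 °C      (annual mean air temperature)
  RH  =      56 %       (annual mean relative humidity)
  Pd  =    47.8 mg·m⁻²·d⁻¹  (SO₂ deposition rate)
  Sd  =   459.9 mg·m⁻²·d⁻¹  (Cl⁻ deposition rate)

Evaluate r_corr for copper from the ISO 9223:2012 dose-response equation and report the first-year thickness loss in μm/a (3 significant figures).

copper: f(T) = -0.080·(T−10) [T>10 °C] = -0.4160
  Pd branch = 0.0053·Pd^0.26·e^(0.059·RH+f) = 0.2601 μm/a
  Sd branch = 0.01025·Sd^0.27·e^(0.036·RH+0.049·T) = 0.8485 μm/a
  r_corr = 0.2601 + 0.8485 = 1.109 μm/a

r_corr = 1.11 μm/a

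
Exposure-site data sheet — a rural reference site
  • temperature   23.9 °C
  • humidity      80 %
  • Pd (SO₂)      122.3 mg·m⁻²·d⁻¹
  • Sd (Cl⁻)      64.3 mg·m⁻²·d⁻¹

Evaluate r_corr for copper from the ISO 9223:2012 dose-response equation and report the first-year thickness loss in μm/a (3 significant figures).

r_corr = 2.49 μm/a

copper: T>10 °C ⇒ hinge -0.080·(23.9−10) = -1.1120
  Pd branch = 0.0053·Pd^0.26·e^(0.059·RH+f) = 0.6822 μm/a
  Cl⁻ term: 0.01025·64.3^0.27·exp(0.036·80+0.049·23.9) = 1.813
  sum: 0.6822 + 1.813 → r_corr = 2.495 μm/a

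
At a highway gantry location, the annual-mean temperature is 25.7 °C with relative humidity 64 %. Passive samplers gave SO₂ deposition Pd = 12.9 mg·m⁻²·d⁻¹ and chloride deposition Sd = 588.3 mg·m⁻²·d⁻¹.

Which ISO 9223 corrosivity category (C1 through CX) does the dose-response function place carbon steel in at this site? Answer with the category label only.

carbon steel: f(T) = -0.054·(T−10) [T>10 °C] = -0.8478
  sulphur-dioxide contribution → 10.31 μm/a
  chloride contribution → 122.9 μm/a
  total first-year rate 133.2 μm/a
Category bounds: 80…200 μm/a bracket r_corr ⇒ C5

C5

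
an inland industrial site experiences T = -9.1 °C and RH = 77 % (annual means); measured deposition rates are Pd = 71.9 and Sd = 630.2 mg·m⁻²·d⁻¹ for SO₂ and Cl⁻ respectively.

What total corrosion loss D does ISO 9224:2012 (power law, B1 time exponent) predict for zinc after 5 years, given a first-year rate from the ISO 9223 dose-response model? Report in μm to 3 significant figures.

D(5) = 7.42 μm

zinc: temperature factor f = +0.038·(-19.1) = -0.7258
  sulphur-dioxide contribution → 1.415 μm/a
  chloride contribution → 0.5893 μm/a
  ⇒ r_corr(zinc) = 2.004 μm/a
Power-law: D(5) = r_corr · 5^0.813
  D(5) = 2.004 × 5^0.813 = 2.004 × 3.701 = 7.415 μm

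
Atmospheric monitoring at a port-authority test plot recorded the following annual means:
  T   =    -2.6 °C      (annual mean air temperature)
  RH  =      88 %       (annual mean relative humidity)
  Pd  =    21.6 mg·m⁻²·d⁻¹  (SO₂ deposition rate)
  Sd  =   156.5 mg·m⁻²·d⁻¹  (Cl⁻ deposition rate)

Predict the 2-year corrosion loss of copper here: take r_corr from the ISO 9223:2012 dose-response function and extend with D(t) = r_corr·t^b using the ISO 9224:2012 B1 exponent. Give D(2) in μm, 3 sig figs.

D(2) = 2.02 μm

copper: f(T) = +0.126·(T−10) [T≤10 °C] = -1.5876
  SO₂ term: 0.0053·21.6^0.26·exp(0.059·88-1.5876) = 0.4331
  Cl⁻ term: 0.01025·156.5^0.27·exp(0.036·88+0.049·-2.6) = 0.839
  r_corr = 0.4331 + 0.839 = 1.272 μm/a
ISO 9224: D(t) = r_corr · t^b with b = 0.667 (copper, B1)
  D(2) = 1.272 × 2^0.667 = 1.272 × 1.588 = 2.02 μm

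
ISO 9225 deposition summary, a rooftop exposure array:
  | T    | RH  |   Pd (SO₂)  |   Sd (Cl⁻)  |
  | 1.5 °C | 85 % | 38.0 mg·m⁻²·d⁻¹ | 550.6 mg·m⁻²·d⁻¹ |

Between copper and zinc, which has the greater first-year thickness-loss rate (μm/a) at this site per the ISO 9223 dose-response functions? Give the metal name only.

copper: f(T) = +0.126·(T−10) [T≤10 °C] = -1.0710
  SO₂ term: 0.0053·38.0^0.26·exp(0.059·85-1.0710) = 0.7045
  Sd branch = 0.01025·Sd^0.27·e^(0.036·RH+0.049·T) = 1.293 μm/a
  sum: 0.7045 + 1.293 → r_corr = 1.998 μm/a
zinc: temperature factor f = +0.038·(-8.5) = -0.3230
  SO₂ term: 0.0129·38.0^0.44·exp(0.046·85-0.3230) = 2.309
  Cl⁻ term: 0.0175·550.6^0.57·exp(0.008·85+0.085·1.5) = 1.432
  sum: 2.309 + 1.432 → r_corr = 3.742 μm/a
Ordering by μm/a: zinc (3.74) > copper (2)

zinc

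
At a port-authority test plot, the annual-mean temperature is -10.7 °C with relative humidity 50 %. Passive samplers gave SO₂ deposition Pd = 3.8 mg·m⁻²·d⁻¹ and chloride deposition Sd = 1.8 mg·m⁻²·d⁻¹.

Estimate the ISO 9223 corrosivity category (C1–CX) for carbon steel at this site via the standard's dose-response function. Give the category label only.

C1

carbon steel: T≤10 °C ⇒ hinge +0.150·(-10.7−10) = -3.1050
  Pd branch = 1.77·Pd^0.52·e^(0.02·RH+f) = 0.4318 μm/a
  Sd branch = 0.102·Sd^0.62·e^(0.033·RH+0.04·T) = 0.4984 μm/a
  sum: 0.4318 + 0.4984 → r_corr = 0.9302 μm/a
ISO 9223 Table 2 (carbon steel): 0 < 0.93 ≤ 1.3 μm/a ⇒ C1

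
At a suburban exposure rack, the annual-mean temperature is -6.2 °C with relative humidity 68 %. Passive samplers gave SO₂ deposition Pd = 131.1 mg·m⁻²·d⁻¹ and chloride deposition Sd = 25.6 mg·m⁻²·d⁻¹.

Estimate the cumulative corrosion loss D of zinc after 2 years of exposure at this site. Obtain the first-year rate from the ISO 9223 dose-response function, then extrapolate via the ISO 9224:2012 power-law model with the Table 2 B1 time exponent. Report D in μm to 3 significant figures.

D(2) = 2.59 μm

zinc: T≤10 °C ⇒ hinge +0.038·(-6.2−10) = -0.6156
  SO₂ term: 0.0129·131.1^0.44·exp(0.046·68-0.6156) = 1.36
  Cl⁻ term: 0.0175·25.6^0.57·exp(0.008·68+0.085·-6.2) = 0.113
  r_corr = 1.36 + 0.113 = 1.473 μm/a
Power-law: D(2) = r_corr · 2^0.813
  D(2) = 1.473 × 2^0.813 = 1.473 × 1.757 = 2.587 μm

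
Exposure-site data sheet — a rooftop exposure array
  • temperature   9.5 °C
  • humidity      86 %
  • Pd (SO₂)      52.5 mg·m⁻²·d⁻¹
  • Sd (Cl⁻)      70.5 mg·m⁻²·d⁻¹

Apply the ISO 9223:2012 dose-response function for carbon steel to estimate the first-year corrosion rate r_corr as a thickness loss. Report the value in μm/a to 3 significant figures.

r_corr = 108 μm/a

carbon steel: f(T) = +0.150·(T−10) [T≤10 °C] = -0.0750
  Pd branch = 1.77·Pd^0.52·e^(0.02·RH+f) = 71.92 μm/a
  Cl⁻ term: 0.102·70.5^0.62·exp(0.033·86+0.04·9.5) = 35.65
  r_corr = 71.92 + 35.65 = 107.6 μm/a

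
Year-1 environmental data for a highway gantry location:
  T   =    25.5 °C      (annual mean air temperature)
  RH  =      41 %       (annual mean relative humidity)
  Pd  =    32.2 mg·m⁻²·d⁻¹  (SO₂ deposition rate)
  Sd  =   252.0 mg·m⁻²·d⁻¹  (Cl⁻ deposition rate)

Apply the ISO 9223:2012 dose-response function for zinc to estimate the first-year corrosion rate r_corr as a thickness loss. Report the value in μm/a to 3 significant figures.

zinc: temperature factor f = -0.071·(15.5) = -1.1005
  SO₂ term: 0.0129·32.2^0.44·exp(0.046·41-1.1005) = 0.1304
  Sd branch = 0.0175·Sd^0.57·e^(0.008·RH+0.085·T) = 4.962 μm/a
  sum: 0.1304 + 4.962 → r_corr = 5.092 μm/a

r_corr = 5.09 μm/a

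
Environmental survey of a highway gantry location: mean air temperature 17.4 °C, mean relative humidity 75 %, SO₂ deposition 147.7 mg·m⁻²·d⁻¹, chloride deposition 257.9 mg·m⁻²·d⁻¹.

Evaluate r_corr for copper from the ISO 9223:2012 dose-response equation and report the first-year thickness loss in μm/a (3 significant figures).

copper: temperature factor f = -0.080·(7.4) = -0.5920
  sulphur-dioxide contribution → 0.8974 μm/a
  chloride contribution → 1.602 μm/a
  ⇒ r_corr(copper) = 2.499 μm/a

r_corr = 2.50 μm/a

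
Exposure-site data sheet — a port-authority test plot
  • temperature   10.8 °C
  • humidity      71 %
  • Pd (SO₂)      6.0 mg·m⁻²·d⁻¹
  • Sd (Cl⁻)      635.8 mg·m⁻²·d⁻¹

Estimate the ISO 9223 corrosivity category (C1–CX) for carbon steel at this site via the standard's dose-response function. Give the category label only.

C5

carbon steel: temperature factor f = -0.054·(0.8) = -0.0432
  sulphur-dioxide contribution → 17.81 μm/a
  chloride contribution → 89.5 μm/a
  ⇒ r_corr(carbon steel) = 107.3 μm/a
Category bounds: 80…200 μm/a bracket r_corr ⇒ C5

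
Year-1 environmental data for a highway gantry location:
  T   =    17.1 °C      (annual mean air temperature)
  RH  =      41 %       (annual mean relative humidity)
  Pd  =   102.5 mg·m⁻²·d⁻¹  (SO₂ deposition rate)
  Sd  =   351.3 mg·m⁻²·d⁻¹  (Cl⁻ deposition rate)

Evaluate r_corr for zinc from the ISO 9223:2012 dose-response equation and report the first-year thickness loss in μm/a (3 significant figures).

zinc: temperature factor f = -0.071·(7.1) = -0.5041
  Pd branch = 0.0129·Pd^0.44·e^(0.046·RH+f) = 0.394 μm/a
  Cl⁻ term: 0.0175·351.3^0.57·exp(0.008·41+0.085·17.1) = 2.936
  sum: 0.394 + 2.936 → r_corr = 3.33 μm/a

r_corr = 3.33 μm/a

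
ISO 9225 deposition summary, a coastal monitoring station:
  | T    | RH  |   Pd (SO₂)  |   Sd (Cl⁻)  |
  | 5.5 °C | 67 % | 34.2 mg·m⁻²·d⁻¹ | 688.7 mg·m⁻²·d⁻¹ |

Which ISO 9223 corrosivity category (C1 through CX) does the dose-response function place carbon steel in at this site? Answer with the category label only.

carbon steel: f(T) = +0.150·(T−10) [T≤10 °C] = -0.6750
  SO₂ term: 1.77·34.2^0.52·exp(0.02·67-0.6750) = 21.6
  Sd branch = 0.102·Sd^0.62·e^(0.033·RH+0.04·T) = 66.67 μm/a
  sum: 21.6 + 66.67 → r_corr = 88.27 μm/a
88.3 μm/a falls in (80, 200] for carbon steel → category C5

C5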